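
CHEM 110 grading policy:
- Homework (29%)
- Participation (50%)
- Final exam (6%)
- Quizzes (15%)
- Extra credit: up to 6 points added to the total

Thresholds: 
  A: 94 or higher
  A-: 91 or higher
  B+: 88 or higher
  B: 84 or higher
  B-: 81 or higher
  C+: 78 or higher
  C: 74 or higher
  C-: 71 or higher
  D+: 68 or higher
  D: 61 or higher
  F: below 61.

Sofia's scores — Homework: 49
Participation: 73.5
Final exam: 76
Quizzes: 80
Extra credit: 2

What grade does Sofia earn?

D+

Weighted total:
  Homework 49 × 0.29 = 14.21
  Participation 73.5 × 0.5 = 36.75
  Final exam 76 × 0.06 = 4.56
  Quizzes 80 × 0.15 = 12
Sum = 67.52
Extra credit: 67.52 + 2 = 69.52
69.52 is ≥ 68 and < 71 → D+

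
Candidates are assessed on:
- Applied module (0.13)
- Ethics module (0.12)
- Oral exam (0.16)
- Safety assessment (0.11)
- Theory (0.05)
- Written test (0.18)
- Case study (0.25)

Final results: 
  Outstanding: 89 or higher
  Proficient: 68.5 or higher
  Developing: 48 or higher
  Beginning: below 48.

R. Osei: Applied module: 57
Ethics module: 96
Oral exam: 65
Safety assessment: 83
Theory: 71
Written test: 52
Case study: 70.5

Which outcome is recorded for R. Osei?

Weighted total:
  Applied module 57 × 0.13 = 7.41
  Ethics module 96 × 0.12 = 11.52
  Oral exam 65 × 0.16 = 10.4
  Safety assessment 83 × 0.11 = 9.13
  Theory 71 × 0.05 = 3.55
  Written test 52 × 0.18 = 9.36
  Case study 70.5 × 0.25 = 17.625
Sum = 68.995
68.995 is ≥ 68.5 and < 89 → Proficient

Proficient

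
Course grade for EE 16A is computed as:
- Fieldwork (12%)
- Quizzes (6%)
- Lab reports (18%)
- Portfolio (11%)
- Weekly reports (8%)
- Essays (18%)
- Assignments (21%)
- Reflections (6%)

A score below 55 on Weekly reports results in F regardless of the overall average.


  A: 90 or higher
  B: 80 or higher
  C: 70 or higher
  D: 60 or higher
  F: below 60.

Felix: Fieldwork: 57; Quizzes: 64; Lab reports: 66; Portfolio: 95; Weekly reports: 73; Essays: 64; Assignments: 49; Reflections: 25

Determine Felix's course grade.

D

Weekly reports score 73 ≥ 55: minimum met.
Weighted total:
  Fieldwork 57 × 0.12 = 6.84
  Quizzes 64 × 0.06 = 3.84
  Lab reports 66 × 0.18 = 11.88
  Portfolio 95 × 0.11 = 10.45
  Weekly reports 73 × 0.08 = 5.84
  Essays 64 × 0.18 = 11.52
  Assignments 49 × 0.21 = 10.29
  Reflections 25 × 0.06 = 1.5
Sum = 62.16
62.16 is ≥ 60 and < 70 → D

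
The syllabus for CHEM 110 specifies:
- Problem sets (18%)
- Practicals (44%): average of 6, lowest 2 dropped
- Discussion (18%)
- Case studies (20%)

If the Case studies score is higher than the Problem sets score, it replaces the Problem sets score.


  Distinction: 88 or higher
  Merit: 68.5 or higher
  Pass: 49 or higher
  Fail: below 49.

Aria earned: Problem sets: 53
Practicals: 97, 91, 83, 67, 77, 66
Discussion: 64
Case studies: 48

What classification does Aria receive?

Merit

Practicals: drop 66, 67 → average of remaining 4 = 348/4 = 87
Case studies (48) ≤ Problem sets (53), so Problem sets stays at 53.
Weighted total:
  Problem sets 53 × 0.18 = 9.54
  Practicals 87 × 0.44 = 38.28
  Discussion 64 × 0.18 = 11.52
  Case studies 48 × 0.2 = 9.6
Sum = 68.94
68.94 is ≥ 68.5 and < 88 → Merit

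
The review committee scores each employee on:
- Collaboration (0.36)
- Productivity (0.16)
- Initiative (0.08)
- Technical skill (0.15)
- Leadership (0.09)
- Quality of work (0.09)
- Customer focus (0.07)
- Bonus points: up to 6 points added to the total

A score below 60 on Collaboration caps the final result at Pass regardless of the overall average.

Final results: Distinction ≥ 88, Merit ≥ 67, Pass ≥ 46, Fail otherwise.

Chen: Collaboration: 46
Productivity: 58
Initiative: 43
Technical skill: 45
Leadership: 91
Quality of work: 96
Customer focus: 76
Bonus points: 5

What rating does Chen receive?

Collaboration score 46 < 60: minimum not met.
Weighted total:
  Collaboration 46 × 0.36 = 16.56
  Productivity 58 × 0.16 = 9.28
  Initiative 43 × 0.08 = 3.44
  Technical skill 45 × 0.15 = 6.75
  Leadership 91 × 0.09 = 8.19
  Quality of work 96 × 0.09 = 8.64
  Customer focus 76 × 0.07 = 5.32
Sum = 58.18
Bonus points: 58.18 + 5 = 63.18
63.18 would be Pass; cap at Pass applies → Pass.

Pass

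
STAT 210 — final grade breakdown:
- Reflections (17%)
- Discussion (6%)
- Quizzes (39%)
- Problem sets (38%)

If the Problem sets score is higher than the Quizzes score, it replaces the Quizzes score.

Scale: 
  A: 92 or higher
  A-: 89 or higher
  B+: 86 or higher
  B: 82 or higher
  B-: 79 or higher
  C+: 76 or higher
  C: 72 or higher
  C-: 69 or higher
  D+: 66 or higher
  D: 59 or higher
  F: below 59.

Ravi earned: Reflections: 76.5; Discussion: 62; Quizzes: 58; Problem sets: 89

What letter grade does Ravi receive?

B

Problem sets (89) > Quizzes (58), so Quizzes counts as 89.
Weighted total:
  Reflections 76.5 × 0.17 = 13.005
  Discussion 62 × 0.06 = 3.72
  Quizzes 89 × 0.39 = 34.71
  Problem sets 89 × 0.38 = 33.82
Sum = 85.255
85.255 is ≥ 82 and < 86 → B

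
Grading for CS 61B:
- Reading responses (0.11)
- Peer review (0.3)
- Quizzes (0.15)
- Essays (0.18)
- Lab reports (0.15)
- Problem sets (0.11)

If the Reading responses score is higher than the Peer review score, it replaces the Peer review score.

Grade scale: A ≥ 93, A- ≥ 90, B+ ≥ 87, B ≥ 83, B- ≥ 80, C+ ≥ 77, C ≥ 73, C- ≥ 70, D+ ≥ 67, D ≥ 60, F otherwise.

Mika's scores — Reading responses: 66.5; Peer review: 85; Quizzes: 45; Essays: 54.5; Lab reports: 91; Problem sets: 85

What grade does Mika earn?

C-

Reading responses (66.5) ≤ Peer review (85), so Peer review stays at 85.
Weighted total:
  Reading responses 66.5 × 0.11 = 7.315
  Peer review 85 × 0.3 = 25.5
  Quizzes 45 × 0.15 = 6.75
  Essays 54.5 × 0.18 = 9.81
  Lab reports 91 × 0.15 = 13.65
  Problem sets 85 × 0.11 = 9.35
Sum = 72.375
72.375 is ≥ 70 and < 73 → C-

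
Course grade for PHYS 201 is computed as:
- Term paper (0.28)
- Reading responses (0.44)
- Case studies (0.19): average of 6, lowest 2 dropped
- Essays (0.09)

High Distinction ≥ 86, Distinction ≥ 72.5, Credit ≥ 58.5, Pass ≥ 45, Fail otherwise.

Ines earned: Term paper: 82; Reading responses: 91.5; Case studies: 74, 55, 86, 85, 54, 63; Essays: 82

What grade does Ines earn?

Case studies: drop 54, 55 → average of remaining 4 = 308/4 = 77
Weighted total:
  Term paper 82 × 0.28 = 22.96
  Reading responses 91.5 × 0.44 = 40.26
  Case studies 77 × 0.19 = 14.63
  Essays 82 × 0.09 = 7.38
Sum = 85.23
85.23 is ≥ 72.5 and < 86 → Distinction

Distinction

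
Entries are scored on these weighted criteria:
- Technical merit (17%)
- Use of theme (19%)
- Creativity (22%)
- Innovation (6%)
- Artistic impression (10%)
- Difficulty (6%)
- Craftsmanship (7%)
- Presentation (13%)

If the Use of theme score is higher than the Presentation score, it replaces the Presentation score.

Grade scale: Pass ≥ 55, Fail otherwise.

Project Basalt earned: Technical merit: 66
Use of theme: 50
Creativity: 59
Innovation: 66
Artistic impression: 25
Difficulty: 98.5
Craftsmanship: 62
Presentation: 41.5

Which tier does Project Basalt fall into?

Use of theme (50) > Presentation (41.5), so Presentation counts as 50.
Weighted total:
  Technical merit 66 × 0.17 = 11.22
  Use of theme 50 × 0.19 = 9.5
  Creativity 59 × 0.22 = 12.98
  Innovation 66 × 0.06 = 3.96
  Artistic impression 25 × 0.1 = 2.5
  Difficulty 98.5 × 0.06 = 5.91
  Craftsmanship 62 × 0.07 = 4.34
  Presentation 50 × 0.13 = 6.5
Sum = 56.91
56.91 ≥ 55 → Pass

Pass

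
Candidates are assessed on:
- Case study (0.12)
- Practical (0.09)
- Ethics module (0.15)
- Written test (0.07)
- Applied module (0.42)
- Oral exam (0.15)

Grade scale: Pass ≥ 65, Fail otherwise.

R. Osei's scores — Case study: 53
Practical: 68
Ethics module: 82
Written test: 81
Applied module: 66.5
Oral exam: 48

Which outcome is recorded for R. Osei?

Pass

Weighted total:
  Case study 53 × 0.12 = 6.36
  Practical 68 × 0.09 = 6.12
  Ethics module 82 × 0.15 = 12.3
  Written test 81 × 0.07 = 5.67
  Applied module 66.5 × 0.42 = 27.93
  Oral exam 48 × 0.15 = 7.2
Sum = 65.58
65.58 ≥ 65 → Pass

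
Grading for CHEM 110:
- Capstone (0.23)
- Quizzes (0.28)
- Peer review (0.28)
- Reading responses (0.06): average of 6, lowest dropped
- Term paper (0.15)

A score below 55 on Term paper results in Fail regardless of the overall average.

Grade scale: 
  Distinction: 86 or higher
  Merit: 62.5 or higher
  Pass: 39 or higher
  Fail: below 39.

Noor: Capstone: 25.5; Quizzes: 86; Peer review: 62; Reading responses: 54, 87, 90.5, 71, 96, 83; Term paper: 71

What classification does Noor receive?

Merit

Reading responses: drop 54 → average of remaining 5 = 427.5/5 = 85.5
Term paper score 71 ≥ 55: minimum met.
Weighted total:
  Capstone 25.5 × 0.23 = 5.865
  Quizzes 86 × 0.28 = 24.08
  Peer review 62 × 0.28 = 17.36
  Reading responses 85.5 × 0.06 = 5.13
  Term paper 71 × 0.15 = 10.65
Sum = 63.085
63.085 is ≥ 62.5 and < 86 → Merit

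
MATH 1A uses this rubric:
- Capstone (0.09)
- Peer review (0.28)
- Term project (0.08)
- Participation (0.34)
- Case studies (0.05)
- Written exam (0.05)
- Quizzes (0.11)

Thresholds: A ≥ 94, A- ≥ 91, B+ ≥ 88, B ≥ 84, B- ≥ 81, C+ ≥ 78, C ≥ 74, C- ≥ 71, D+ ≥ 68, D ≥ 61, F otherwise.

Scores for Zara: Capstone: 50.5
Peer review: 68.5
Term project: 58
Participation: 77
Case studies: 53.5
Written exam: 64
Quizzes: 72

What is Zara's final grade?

D+

Weighted total:
  Capstone 50.5 × 0.09 = 4.545
  Peer review 68.5 × 0.28 = 19.18
  Term project 58 × 0.08 = 4.64
  Participation 77 × 0.34 = 26.18
  Case studies 53.5 × 0.05 = 2.675
  Written exam 64 × 0.05 = 3.2
  Quizzes 72 × 0.11 = 7.92
Sum = 68.34
68.34 is ≥ 68 and < 71 → D+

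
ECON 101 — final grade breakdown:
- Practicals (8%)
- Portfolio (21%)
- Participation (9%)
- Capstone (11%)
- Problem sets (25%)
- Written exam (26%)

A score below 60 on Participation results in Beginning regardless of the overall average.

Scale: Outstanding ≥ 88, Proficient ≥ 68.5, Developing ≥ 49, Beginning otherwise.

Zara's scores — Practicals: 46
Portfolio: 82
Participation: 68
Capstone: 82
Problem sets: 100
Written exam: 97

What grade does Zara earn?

Participation score 68 ≥ 60: minimum met.
Weighted total:
  Practicals 46 × 0.08 = 3.68
  Portfolio 82 × 0.21 = 17.22
  Participation 68 × 0.09 = 6.12
  Capstone 82 × 0.11 = 9.02
  Problem sets 100 × 0.25 = 25
  Written exam 97 × 0.26 = 25.22
Sum = 86.26
86.26 is ≥ 68.5 and < 88 → Proficient

Proficient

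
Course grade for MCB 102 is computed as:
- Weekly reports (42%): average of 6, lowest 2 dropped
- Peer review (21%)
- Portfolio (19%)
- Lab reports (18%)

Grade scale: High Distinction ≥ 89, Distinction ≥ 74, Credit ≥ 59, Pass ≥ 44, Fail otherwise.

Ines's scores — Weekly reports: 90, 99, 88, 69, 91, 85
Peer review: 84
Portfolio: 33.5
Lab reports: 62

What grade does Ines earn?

Weekly reports: drop 69, 85 → average of remaining 4 = 368/4 = 92
Weighted total:
  Weekly reports 92 × 0.42 = 38.64
  Peer review 84 × 0.21 = 17.64
  Portfolio 33.5 × 0.19 = 6.365
  Lab reports 62 × 0.18 = 11.16
Sum = 73.805
73.805 is ≥ 59 and < 74 → Credit

Credit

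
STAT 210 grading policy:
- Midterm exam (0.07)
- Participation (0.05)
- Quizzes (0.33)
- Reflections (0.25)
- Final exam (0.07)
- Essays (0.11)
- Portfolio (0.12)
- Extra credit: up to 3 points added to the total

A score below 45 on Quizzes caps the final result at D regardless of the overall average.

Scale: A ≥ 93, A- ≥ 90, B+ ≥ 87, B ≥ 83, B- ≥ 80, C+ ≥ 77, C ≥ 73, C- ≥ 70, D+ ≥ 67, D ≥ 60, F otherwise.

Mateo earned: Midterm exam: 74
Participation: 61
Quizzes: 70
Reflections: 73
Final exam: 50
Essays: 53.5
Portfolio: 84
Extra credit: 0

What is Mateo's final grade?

D+

Quizzes score 70 ≥ 45: minimum met.
Weighted total:
  Midterm exam 74 × 0.07 = 5.18
  Participation 61 × 0.05 = 3.05
  Quizzes 70 × 0.33 = 23.1
  Reflections 73 × 0.25 = 18.25
  Final exam 50 × 0.07 = 3.5
  Essays 53.5 × 0.11 = 5.885
  Portfolio 84 × 0.12 = 10.08
Sum = 69.045
Extra credit: 69.045 + 0 = 69.045
69.045 is ≥ 67 and < 70 → D+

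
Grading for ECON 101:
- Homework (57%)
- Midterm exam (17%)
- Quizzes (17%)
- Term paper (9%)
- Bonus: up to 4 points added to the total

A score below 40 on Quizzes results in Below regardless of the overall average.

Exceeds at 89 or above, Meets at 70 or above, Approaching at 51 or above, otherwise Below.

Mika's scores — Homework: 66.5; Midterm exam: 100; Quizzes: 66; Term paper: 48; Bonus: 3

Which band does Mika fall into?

Quizzes score 66 ≥ 40: minimum met.
Weighted total:
  Homework 66.5 × 0.57 = 37.905
  Midterm exam 100 × 0.17 = 17
  Quizzes 66 × 0.17 = 11.22
  Term paper 48 × 0.09 = 4.32
Sum = 70.445
Bonus: 70.445 + 3 = 73.445
73.445 is ≥ 70 and < 89 → Meets

Meets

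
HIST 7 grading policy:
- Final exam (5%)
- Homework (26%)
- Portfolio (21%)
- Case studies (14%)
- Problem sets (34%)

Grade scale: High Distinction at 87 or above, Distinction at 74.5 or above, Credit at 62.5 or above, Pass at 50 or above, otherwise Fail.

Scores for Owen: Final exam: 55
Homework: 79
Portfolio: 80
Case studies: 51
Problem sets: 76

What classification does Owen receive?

Weighted total:
  Final exam 55 × 0.05 = 2.75
  Homework 79 × 0.26 = 20.54
  Portfolio 80 × 0.21 = 16.8
  Case studies 51 × 0.14 = 7.14
  Problem sets 76 × 0.34 = 25.84
Sum = 73.07
73.07 is ≥ 62.5 and < 74.5 → Credit

Credit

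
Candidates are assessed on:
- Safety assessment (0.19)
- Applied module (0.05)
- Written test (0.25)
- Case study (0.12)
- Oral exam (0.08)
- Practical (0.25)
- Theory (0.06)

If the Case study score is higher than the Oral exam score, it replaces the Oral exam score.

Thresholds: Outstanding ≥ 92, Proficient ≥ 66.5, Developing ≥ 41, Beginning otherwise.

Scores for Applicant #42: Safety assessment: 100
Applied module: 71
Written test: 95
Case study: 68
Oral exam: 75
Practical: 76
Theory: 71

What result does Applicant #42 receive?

Case study (68) ≤ Oral exam (75), so Oral exam stays at 75.
Weighted total:
  Safety assessment 100 × 0.19 = 19
  Applied module 71 × 0.05 = 3.55
  Written test 95 × 0.25 = 23.75
  Case study 68 × 0.12 = 8.16
  Oral exam 75 × 0.08 = 6
  Practical 76 × 0.25 = 19
  Theory 71 × 0.06 = 4.26
Sum = 83.72
83.72 is ≥ 66.5 and < 92 → Proficient

Proficient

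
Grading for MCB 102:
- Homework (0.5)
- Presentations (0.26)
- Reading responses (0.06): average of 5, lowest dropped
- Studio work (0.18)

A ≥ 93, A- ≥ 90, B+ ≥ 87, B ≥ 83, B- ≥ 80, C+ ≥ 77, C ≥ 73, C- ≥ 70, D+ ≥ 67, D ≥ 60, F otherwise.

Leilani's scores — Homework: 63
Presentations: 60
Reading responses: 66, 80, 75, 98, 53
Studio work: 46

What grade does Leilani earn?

Reading responses: drop 53 → average of remaining 4 = 319/4 = 79.75
Weighted total:
  Homework 63 × 0.5 = 31.5
  Presentations 60 × 0.26 = 15.6
  Reading responses 79.75 × 0.06 = 4.785
  Studio work 46 × 0.18 = 8.28
Sum = 60.165
60.165 is ≥ 60 and < 67 → D

D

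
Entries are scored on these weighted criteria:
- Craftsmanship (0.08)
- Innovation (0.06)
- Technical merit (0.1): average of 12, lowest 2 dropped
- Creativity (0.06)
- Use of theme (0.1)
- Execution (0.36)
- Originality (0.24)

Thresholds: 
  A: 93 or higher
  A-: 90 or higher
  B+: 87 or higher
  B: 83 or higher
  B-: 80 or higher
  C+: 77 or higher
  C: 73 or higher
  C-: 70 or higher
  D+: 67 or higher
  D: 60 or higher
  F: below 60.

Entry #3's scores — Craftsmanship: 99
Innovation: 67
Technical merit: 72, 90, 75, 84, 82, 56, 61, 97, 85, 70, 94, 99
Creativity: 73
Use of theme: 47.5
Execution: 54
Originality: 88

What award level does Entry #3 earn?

Technical merit: drop 56, 61 → average of remaining 10 = 848/10 = 84.8
Weighted total:
  Craftsmanship 99 × 0.08 = 7.92
  Innovation 67 × 0.06 = 4.02
  Technical merit 84.8 × 0.1 = 8.48
  Creativity 73 × 0.06 = 4.38
  Use of theme 47.5 × 0.1 = 4.75
  Execution 54 × 0.36 = 19.44
  Originality 88 × 0.24 = 21.12
Sum = 70.11
70.11 is ≥ 70 and < 73 → C-

C-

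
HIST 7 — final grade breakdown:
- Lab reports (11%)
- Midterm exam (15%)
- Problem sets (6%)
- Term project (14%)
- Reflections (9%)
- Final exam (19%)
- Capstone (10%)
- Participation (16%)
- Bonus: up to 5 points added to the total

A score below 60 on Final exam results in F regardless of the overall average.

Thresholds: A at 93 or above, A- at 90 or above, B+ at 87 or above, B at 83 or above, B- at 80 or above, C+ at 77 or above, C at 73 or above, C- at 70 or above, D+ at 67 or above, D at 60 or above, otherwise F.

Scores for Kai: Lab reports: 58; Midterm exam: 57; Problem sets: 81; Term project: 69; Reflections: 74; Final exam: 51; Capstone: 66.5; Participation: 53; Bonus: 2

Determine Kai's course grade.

Final exam score 51 < 60: minimum not met.
Weighted total:
  Lab reports 58 × 0.11 = 6.38
  Midterm exam 57 × 0.15 = 8.55
  Problem sets 81 × 0.06 = 4.86
  Term project 69 × 0.14 = 9.66
  Reflections 74 × 0.09 = 6.66
  Final exam 51 × 0.19 = 9.69
  Capstone 66.5 × 0.1 = 6.65
  Participation 53 × 0.16 = 8.48
Sum = 60.93
Bonus: 60.93 + 2 = 62.93
Because the Final exam minimum was not met, the result is F.

F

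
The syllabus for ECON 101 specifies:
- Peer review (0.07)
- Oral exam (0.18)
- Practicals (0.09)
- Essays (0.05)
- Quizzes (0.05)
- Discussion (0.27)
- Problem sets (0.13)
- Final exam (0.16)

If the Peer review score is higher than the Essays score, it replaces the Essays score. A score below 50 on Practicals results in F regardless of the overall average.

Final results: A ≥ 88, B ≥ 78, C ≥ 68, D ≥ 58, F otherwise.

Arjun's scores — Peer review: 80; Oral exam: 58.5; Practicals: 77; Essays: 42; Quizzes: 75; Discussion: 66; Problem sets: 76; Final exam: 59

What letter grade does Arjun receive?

Peer review (80) > Essays (42), so Essays counts as 80.
Practicals score 77 ≥ 50: minimum met.
Weighted total:
  Peer review 80 × 0.07 = 5.6
  Oral exam 58.5 × 0.18 = 10.53
  Practicals 77 × 0.09 = 6.93
  Essays 80 × 0.05 = 4
  Quizzes 75 × 0.05 = 3.75
  Discussion 66 × 0.27 = 17.82
  Problem sets 76 × 0.13 = 9.88
  Final exam 59 × 0.16 = 9.44
Sum = 67.95
67.95 is ≥ 58 and < 68 → D

D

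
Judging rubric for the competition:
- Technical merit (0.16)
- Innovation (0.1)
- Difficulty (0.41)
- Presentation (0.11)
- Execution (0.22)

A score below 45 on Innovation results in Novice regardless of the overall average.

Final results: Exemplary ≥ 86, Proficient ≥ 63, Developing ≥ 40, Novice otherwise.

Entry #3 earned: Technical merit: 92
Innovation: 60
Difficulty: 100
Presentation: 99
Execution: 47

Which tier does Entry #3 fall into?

Innovation score 60 ≥ 45: minimum met.
Weighted total:
  Technical merit 92 × 0.16 = 14.72
  Innovation 60 × 0.1 = 6
  Difficulty 100 × 0.41 = 41
  Presentation 99 × 0.11 = 10.89
  Execution 47 × 0.22 = 10.34
Sum = 82.95
82.95 is ≥ 63 and < 86 → Proficient

Proficient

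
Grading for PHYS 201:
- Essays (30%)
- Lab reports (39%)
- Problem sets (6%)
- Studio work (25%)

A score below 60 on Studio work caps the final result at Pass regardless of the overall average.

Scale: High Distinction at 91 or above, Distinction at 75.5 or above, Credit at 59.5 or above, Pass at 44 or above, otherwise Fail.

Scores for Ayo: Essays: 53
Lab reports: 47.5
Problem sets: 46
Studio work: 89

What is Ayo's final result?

Pass

Studio work score 89 ≥ 60: minimum met.
Weighted total:
  Essays 53 × 0.3 = 15.9
  Lab reports 47.5 × 0.39 = 18.525
  Problem sets 46 × 0.06 = 2.76
  Studio work 89 × 0.25 = 22.25
Sum = 59.435
59.435 is ≥ 44 and < 59.5 → Pass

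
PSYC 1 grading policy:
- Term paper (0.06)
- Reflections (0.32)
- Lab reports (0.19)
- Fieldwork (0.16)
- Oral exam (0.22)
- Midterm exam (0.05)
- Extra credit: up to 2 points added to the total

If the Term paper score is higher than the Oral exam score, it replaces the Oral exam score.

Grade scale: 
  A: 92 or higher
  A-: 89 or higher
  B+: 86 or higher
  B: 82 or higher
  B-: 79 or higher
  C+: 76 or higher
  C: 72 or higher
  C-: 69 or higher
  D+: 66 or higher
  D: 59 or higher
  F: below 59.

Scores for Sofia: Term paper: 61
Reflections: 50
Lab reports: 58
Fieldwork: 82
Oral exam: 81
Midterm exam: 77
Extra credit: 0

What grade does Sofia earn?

D

Term paper (61) ≤ Oral exam (81), so Oral exam stays at 81.
Weighted total:
  Term paper 61 × 0.06 = 3.66
  Reflections 50 × 0.32 = 16
  Lab reports 58 × 0.19 = 11.02
  Fieldwork 82 × 0.16 = 13.12
  Oral exam 81 × 0.22 = 17.82
  Midterm exam 77 × 0.05 = 3.85
Sum = 65.47
Extra credit: 65.47 + 0 = 65.47
65.47 is ≥ 59 and < 66 → D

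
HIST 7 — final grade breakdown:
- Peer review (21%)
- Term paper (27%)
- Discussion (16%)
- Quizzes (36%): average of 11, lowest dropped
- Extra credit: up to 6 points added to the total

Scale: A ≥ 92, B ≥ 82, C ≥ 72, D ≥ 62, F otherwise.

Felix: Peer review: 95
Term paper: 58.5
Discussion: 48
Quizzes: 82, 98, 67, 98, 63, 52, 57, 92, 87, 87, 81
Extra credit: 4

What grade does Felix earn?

C

Quizzes: drop 52 → average of remaining 10 = 812/10 = 81.2
Weighted total:
  Peer review 95 × 0.21 = 19.95
  Term paper 58.5 × 0.27 = 15.795
  Discussion 48 × 0.16 = 7.68
  Quizzes 81.2 × 0.36 = 29.232
Sum = 72.657
Extra credit: 72.657 + 4 = 76.657
76.657 is ≥ 72 and < 82 → C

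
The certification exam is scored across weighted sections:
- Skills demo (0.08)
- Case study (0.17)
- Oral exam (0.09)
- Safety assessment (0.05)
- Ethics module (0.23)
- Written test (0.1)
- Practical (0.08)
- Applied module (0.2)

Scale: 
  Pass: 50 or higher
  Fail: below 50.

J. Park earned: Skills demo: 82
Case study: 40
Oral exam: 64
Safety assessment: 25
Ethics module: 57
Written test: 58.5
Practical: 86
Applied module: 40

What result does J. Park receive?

Weighted total:
  Skills demo 82 × 0.08 = 6.56
  Case study 40 × 0.17 = 6.8
  Oral exam 64 × 0.09 = 5.76
  Safety assessment 25 × 0.05 = 1.25
  Ethics module 57 × 0.23 = 13.11
  Written test 58.5 × 0.1 = 5.85
  Practical 86 × 0.08 = 6.88
  Applied module 40 × 0.2 = 8
Sum = 54.21
54.21 ≥ 50 → Pass

Pass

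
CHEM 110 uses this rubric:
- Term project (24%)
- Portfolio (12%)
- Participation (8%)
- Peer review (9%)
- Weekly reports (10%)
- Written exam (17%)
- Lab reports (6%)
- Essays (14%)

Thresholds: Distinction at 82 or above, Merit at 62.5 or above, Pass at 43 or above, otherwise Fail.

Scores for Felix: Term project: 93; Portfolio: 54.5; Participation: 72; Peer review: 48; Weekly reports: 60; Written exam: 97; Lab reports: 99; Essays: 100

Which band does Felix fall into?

Weighted total:
  Term project 93 × 0.24 = 22.32
  Portfolio 54.5 × 0.12 = 6.54
  Participation 72 × 0.08 = 5.76
  Peer review 48 × 0.09 = 4.32
  Weekly reports 60 × 0.1 = 6
  Written exam 97 × 0.17 = 16.49
  Lab reports 99 × 0.06 = 5.94
  Essays 100 × 0.14 = 14
Sum = 81.37
81.37 is ≥ 62.5 and < 82 → Merit

Merit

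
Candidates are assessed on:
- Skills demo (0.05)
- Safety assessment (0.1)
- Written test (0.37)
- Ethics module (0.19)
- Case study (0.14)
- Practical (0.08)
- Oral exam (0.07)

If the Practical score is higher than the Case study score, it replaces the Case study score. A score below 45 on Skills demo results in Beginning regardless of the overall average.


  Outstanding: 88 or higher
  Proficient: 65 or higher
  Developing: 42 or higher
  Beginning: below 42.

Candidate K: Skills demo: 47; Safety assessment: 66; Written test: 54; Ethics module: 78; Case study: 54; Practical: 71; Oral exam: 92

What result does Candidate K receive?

Proficient

Practical (71) > Case study (54), so Case study counts as 71.
Skills demo score 47 ≥ 45: minimum met.
Weighted total:
  Skills demo 47 × 0.05 = 2.35
  Safety assessment 66 × 0.1 = 6.6
  Written test 54 × 0.37 = 19.98
  Ethics module 78 × 0.19 = 14.82
  Case study 71 × 0.14 = 9.94
  Practical 71 × 0.08 = 5.68
  Oral exam 92 × 0.07 = 6.44
Sum = 65.81
65.81 is ≥ 65 and < 88 → Proficient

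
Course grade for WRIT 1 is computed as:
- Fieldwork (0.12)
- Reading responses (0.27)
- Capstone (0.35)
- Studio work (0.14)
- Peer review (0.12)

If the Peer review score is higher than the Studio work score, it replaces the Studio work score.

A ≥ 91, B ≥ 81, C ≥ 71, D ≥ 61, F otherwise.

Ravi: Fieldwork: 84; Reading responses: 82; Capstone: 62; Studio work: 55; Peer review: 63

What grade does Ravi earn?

D

Peer review (63) > Studio work (55), so Studio work counts as 63.
Weighted total:
  Fieldwork 84 × 0.12 = 10.08
  Reading responses 82 × 0.27 = 22.14
  Capstone 62 × 0.35 = 21.7
  Studio work 63 × 0.14 = 8.82
  Peer review 63 × 0.12 = 7.56
Sum = 70.3
70.3 is ≥ 61 and < 71 → D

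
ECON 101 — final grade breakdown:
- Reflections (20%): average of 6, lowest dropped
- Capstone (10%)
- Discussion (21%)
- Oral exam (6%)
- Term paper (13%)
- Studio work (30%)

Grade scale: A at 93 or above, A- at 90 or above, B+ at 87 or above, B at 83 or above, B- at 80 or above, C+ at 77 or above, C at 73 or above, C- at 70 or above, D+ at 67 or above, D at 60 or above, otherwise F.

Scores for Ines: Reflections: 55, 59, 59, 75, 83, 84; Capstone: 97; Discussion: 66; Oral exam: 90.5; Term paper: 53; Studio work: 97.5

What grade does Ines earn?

C+

Reflections: drop 55 → average of remaining 5 = 360/5 = 72
Weighted total:
  Reflections 72 × 0.2 = 14.4
  Capstone 97 × 0.1 = 9.7
  Discussion 66 × 0.21 = 13.86
  Oral exam 90.5 × 0.06 = 5.43
  Term paper 53 × 0.13 = 6.89
  Studio work 97.5 × 0.3 = 29.25
Sum = 79.53
79.53 is ≥ 77 and < 80 → C+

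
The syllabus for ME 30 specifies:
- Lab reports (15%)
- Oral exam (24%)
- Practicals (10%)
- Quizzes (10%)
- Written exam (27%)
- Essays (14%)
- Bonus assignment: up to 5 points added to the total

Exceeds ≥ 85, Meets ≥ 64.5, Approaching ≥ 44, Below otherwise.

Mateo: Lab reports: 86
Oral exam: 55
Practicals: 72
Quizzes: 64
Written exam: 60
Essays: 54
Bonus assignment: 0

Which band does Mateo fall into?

Approaching

Weighted total:
  Lab reports 86 × 0.15 = 12.9
  Oral exam 55 × 0.24 = 13.2
  Practicals 72 × 0.1 = 7.2
  Quizzes 64 × 0.1 = 6.4
  Written exam 60 × 0.27 = 16.2
  Essays 54 × 0.14 = 7.56
Sum = 63.46
Bonus assignment: 63.46 + 0 = 63.46
63.46 is ≥ 44 and < 64.5 → Approaching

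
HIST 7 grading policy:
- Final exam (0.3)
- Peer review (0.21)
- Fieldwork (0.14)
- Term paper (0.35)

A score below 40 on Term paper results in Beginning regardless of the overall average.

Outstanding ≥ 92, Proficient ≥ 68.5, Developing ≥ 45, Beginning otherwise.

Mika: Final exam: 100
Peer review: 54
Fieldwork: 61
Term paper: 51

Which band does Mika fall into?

Developing

Term paper score 51 ≥ 40: minimum met.
Weighted total:
  Final exam 100 × 0.3 = 30
  Peer review 54 × 0.21 = 11.34
  Fieldwork 61 × 0.14 = 8.54
  Term paper 51 × 0.35 = 17.85
Sum = 67.73
67.73 is ≥ 45 and < 68.5 → Developing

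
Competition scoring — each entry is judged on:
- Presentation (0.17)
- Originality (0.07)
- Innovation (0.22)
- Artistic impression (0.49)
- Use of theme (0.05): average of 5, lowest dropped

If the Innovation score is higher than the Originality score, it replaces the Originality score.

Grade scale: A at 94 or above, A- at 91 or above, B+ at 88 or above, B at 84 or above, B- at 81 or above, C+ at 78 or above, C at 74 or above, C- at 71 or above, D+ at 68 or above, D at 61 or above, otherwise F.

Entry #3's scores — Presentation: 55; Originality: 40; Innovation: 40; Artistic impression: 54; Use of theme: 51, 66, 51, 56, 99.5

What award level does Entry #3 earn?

Use of theme: drop 51 → average of remaining 4 = 272.5/4 = 68.125
Innovation (40) ≤ Originality (40), so Originality stays at 40.
Weighted total:
  Presentation 55 × 0.17 = 9.35
  Originality 40 × 0.07 = 2.8
  Innovation 40 × 0.22 = 8.8
  Artistic impression 54 × 0.49 = 26.46
  Use of theme 68.125 × 0.05 = 3.40625
Sum = 50.81625
50.81625 < 61 → F

F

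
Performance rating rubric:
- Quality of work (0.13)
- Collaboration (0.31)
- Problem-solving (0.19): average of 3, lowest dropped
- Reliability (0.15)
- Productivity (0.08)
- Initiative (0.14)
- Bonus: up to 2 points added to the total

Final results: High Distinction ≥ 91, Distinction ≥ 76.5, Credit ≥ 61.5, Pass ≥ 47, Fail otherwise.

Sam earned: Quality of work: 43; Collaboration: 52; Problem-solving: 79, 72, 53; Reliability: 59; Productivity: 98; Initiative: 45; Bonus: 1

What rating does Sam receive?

Pass

Problem-solving: drop 53 → average of remaining 2 = 151/2 = 75.5
Weighted total:
  Quality of work 43 × 0.13 = 5.59
  Collaboration 52 × 0.31 = 16.12
  Problem-solving 75.5 × 0.19 = 14.345
  Reliability 59 × 0.15 = 8.85
  Productivity 98 × 0.08 = 7.84
  Initiative 45 × 0.14 = 6.3
Sum = 59.045
Bonus: 59.045 + 1 = 60.045
60.045 is ≥ 47 and < 61.5 → Pass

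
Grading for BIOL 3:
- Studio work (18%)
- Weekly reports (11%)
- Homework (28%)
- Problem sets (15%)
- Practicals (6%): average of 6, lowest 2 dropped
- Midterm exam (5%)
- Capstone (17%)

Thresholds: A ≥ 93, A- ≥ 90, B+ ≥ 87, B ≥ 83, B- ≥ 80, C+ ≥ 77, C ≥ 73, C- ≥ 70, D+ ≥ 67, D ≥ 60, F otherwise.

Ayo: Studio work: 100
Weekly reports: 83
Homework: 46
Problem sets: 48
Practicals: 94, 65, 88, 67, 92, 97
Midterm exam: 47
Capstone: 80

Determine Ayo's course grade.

Practicals: drop 65, 67 → average of remaining 4 = 371/4 = 92.75
Weighted total:
  Studio work 100 × 0.18 = 18
  Weekly reports 83 × 0.11 = 9.13
  Homework 46 × 0.28 = 12.88
  Problem sets 48 × 0.15 = 7.2
  Practicals 92.75 × 0.06 = 5.565
  Midterm exam 47 × 0.05 = 2.35
  Capstone 80 × 0.17 = 13.6
Sum = 68.725
68.725 is ≥ 67 and < 70 → D+

D+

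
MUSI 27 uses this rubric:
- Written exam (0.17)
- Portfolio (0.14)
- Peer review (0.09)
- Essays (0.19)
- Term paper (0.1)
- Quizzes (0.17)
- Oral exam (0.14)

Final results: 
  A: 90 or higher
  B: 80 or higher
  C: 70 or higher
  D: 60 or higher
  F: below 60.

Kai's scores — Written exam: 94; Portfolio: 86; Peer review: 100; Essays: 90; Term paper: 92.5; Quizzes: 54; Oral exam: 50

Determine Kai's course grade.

Weighted total:
  Written exam 94 × 0.17 = 15.98
  Portfolio 86 × 0.14 = 12.04
  Peer review 100 × 0.09 = 9
  Essays 90 × 0.19 = 17.1
  Term paper 92.5 × 0.1 = 9.25
  Quizzes 54 × 0.17 = 9.18
  Oral exam 50 × 0.14 = 7
Sum = 79.55
79.55 is ≥ 70 and < 80 → C

C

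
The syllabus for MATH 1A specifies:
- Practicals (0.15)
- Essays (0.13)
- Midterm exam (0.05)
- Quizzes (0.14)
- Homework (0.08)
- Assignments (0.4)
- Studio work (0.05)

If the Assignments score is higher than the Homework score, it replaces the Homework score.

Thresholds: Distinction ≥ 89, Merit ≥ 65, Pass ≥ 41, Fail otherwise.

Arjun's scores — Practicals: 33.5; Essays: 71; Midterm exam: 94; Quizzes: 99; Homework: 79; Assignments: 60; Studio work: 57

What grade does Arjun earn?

Assignments (60) ≤ Homework (79), so Homework stays at 79.
Weighted total:
  Practicals 33.5 × 0.15 = 5.025
  Essays 71 × 0.13 = 9.23
  Midterm exam 94 × 0.05 = 4.7
  Quizzes 99 × 0.14 = 13.86
  Homework 79 × 0.08 = 6.32
  Assignments 60 × 0.4 = 24
  Studio work 57 × 0.05 = 2.85
Sum = 65.985
65.985 is ≥ 65 and < 89 → Merit

Merit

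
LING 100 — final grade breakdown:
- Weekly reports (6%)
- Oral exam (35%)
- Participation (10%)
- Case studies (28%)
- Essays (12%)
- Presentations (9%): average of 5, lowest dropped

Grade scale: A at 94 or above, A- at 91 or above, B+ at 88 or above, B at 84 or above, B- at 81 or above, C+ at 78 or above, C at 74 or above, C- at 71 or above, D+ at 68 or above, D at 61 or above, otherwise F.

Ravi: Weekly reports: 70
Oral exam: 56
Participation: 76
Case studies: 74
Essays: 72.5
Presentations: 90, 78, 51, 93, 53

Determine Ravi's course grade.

Presentations: drop 51 → average of remaining 4 = 314/4 = 78.5
Weighted total:
  Weekly reports 70 × 0.06 = 4.2
  Oral exam 56 × 0.35 = 19.6
  Participation 76 × 0.1 = 7.6
  Case studies 74 × 0.28 = 20.72
  Essays 72.5 × 0.12 = 8.7
  Presentations 78.5 × 0.09 = 7.065
Sum = 67.885
67.885 is ≥ 61 and < 68 → D

D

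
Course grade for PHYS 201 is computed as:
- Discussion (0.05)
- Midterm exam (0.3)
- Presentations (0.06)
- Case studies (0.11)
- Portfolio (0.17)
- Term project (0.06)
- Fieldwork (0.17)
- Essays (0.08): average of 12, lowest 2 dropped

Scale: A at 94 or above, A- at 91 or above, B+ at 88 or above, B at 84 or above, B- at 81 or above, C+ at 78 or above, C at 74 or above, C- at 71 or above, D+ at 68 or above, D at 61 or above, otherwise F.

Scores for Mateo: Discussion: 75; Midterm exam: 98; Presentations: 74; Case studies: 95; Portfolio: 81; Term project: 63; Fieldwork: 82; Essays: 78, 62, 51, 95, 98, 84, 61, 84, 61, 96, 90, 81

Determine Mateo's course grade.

B

Essays: drop 51, 61 → average of remaining 10 = 829/10 = 82.9
Weighted total:
  Discussion 75 × 0.05 = 3.75
  Midterm exam 98 × 0.3 = 29.4
  Presentations 74 × 0.06 = 4.44
  Case studies 95 × 0.11 = 10.45
  Portfolio 81 × 0.17 = 13.77
  Term project 63 × 0.06 = 3.78
  Fieldwork 82 × 0.17 = 13.94
  Essays 82.9 × 0.08 = 6.632
Sum = 86.162
86.162 is ≥ 84 and < 88 → B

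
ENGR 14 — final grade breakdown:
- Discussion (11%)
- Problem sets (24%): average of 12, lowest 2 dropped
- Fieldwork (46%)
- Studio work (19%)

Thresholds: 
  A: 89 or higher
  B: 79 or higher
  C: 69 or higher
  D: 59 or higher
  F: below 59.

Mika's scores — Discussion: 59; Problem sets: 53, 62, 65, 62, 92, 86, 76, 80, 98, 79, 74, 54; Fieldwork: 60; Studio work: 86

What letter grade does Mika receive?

Problem sets: drop 53, 54 → average of remaining 10 = 774/10 = 77.4
Weighted total:
  Discussion 59 × 0.11 = 6.49
  Problem sets 77.4 × 0.24 = 18.576
  Fieldwork 60 × 0.46 = 27.6
  Studio work 86 × 0.19 = 16.34
Sum = 69.006
69.006 is ≥ 69 and < 79 → C

C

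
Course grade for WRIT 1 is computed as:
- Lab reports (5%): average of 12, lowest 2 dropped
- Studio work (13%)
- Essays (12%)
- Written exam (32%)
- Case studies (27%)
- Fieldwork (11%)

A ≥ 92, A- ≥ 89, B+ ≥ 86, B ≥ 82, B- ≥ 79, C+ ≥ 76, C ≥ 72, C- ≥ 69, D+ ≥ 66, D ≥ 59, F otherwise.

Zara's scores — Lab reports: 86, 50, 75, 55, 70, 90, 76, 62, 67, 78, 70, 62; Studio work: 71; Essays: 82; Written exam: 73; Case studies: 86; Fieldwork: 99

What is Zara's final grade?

Lab reports: drop 50, 55 → average of remaining 10 = 736/10 = 73.6
Weighted total:
  Lab reports 73.6 × 0.05 = 3.68
  Studio work 71 × 0.13 = 9.23
  Essays 82 × 0.12 = 9.84
  Written exam 73 × 0.32 = 23.36
  Case studies 86 × 0.27 = 23.22
  Fieldwork 99 × 0.11 = 10.89
Sum = 80.22
80.22 is ≥ 79 and < 82 → B-

B-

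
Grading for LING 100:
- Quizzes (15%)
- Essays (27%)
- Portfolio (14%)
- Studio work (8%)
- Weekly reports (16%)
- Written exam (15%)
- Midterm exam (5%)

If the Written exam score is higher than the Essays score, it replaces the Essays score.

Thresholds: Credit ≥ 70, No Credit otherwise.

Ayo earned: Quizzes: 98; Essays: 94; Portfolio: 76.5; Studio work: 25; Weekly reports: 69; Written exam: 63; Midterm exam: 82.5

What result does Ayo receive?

Credit

Written exam (63) ≤ Essays (94), so Essays stays at 94.
Weighted total:
  Quizzes 98 × 0.15 = 14.7
  Essays 94 × 0.27 = 25.38
  Portfolio 76.5 × 0.14 = 10.71
  Studio work 25 × 0.08 = 2
  Weekly reports 69 × 0.16 = 11.04
  Written exam 63 × 0.15 = 9.45
  Midterm exam 82.5 × 0.05 = 4.125
Sum = 77.405
77.405 ≥ 70 → Credit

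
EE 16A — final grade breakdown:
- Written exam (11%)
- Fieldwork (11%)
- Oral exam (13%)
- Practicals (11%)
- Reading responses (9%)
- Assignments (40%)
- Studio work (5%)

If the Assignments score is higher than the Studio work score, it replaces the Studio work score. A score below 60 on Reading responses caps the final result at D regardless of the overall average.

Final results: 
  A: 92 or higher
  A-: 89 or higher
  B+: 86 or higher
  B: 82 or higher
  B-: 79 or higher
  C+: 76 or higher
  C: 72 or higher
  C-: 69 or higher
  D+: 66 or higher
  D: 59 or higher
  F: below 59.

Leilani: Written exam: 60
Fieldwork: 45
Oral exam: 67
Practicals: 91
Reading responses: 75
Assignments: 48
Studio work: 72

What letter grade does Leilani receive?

D

Assignments (48) ≤ Studio work (72), so Studio work stays at 72.
Reading responses score 75 ≥ 60: minimum met.
Weighted total:
  Written exam 60 × 0.11 = 6.6
  Fieldwork 45 × 0.11 = 4.95
  Oral exam 67 × 0.13 = 8.71
  Practicals 91 × 0.11 = 10.01
  Reading responses 75 × 0.09 = 6.75
  Assignments 48 × 0.4 = 19.2
  Studio work 72 × 0.05 = 3.6
Sum = 59.82
59.82 is ≥ 59 and < 66 → D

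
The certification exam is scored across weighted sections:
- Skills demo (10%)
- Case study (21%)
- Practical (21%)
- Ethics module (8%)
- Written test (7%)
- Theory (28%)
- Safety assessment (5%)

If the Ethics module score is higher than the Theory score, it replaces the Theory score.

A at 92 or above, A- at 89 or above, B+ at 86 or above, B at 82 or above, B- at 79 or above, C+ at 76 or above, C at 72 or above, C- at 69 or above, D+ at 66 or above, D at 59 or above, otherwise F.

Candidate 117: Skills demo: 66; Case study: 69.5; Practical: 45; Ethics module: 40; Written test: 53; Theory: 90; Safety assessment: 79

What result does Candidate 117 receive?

Ethics module (40) ≤ Theory (90), so Theory stays at 90.
Weighted total:
  Skills demo 66 × 0.1 = 6.6
  Case study 69.5 × 0.21 = 14.595
  Practical 45 × 0.21 = 9.45
  Ethics module 40 × 0.08 = 3.2
  Written test 53 × 0.07 = 3.71
  Theory 90 × 0.28 = 25.2
  Safety assessment 79 × 0.05 = 3.95
Sum = 66.705
66.705 is ≥ 66 and < 69 → D+

D+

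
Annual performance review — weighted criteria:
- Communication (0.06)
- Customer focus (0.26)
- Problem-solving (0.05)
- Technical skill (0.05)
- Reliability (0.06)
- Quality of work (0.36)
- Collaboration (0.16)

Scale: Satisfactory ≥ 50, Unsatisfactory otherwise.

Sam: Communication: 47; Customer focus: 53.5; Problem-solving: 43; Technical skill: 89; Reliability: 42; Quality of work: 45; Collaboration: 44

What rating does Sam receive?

Weighted total:
  Communication 47 × 0.06 = 2.82
  Customer focus 53.5 × 0.26 = 13.91
  Problem-solving 43 × 0.05 = 2.15
  Technical skill 89 × 0.05 = 4.45
  Reliability 42 × 0.06 = 2.52
  Quality of work 45 × 0.36 = 16.2
  Collaboration 44 × 0.16 = 7.04
Sum = 49.09
49.09 < 50 → Unsatisfactory

Unsatisfactory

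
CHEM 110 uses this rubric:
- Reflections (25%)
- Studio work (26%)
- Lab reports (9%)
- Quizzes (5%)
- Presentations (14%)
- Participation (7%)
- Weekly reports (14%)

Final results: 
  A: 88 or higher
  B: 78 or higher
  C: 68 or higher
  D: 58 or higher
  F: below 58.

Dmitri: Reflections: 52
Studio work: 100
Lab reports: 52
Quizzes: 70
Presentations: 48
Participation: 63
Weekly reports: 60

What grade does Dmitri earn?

Weighted total:
  Reflections 52 × 0.25 = 13
  Studio work 100 × 0.26 = 26
  Lab reports 52 × 0.09 = 4.68
  Quizzes 70 × 0.05 = 3.5
  Presentations 48 × 0.14 = 6.72
  Participation 63 × 0.07 = 4.41
  Weekly reports 60 × 0.14 = 8.4
Sum = 66.71
66.71 is ≥ 58 and < 68 → D

D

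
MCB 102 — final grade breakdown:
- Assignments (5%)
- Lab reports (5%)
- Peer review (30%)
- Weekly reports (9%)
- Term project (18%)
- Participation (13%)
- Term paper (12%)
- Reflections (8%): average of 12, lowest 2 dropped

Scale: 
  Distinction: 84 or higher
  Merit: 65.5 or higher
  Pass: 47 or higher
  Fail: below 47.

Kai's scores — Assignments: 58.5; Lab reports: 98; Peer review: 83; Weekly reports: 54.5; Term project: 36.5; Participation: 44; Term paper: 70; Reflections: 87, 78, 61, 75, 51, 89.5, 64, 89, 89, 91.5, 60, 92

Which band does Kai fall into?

Pass

Reflections: drop 51, 60 → average of remaining 10 = 816/10 = 81.6
Weighted total:
  Assignments 58.5 × 0.05 = 2.925
  Lab reports 98 × 0.05 = 4.9
  Peer review 83 × 0.3 = 24.9
  Weekly reports 54.5 × 0.09 = 4.905
  Term project 36.5 × 0.18 = 6.57
  Participation 44 × 0.13 = 5.72
  Term paper 70 × 0.12 = 8.4
  Reflections 81.6 × 0.08 = 6.528
Sum = 64.848
64.848 is ≥ 47 and < 65.5 → Pass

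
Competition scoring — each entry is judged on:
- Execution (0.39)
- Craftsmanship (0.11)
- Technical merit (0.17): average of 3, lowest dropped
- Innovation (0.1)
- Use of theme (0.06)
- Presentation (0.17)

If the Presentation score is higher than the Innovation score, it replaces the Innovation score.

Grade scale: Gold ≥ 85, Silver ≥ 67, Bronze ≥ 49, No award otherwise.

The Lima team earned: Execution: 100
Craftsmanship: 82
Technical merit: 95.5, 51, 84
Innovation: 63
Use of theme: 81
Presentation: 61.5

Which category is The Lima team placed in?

Silver

Technical merit: drop 51 → average of remaining 2 = 179.5/2 = 89.75
Presentation (61.5) ≤ Innovation (63), so Innovation stays at 63.
Weighted total:
  Execution 100 × 0.39 = 39
  Craftsmanship 82 × 0.11 = 9.02
  Technical merit 89.75 × 0.17 = 15.2575
  Innovation 63 × 0.1 = 6.3
  Use of theme 81 × 0.06 = 4.86
  Presentation 61.5 × 0.17 = 10.455
Sum = 84.8925
84.8925 is ≥ 67 and < 85 → Silver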